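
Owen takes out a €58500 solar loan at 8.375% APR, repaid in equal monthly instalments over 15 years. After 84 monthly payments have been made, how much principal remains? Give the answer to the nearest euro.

With monthly rate i = 8.375%/12 = 0.0069792, the balance after k of n payments is P · [(1+i)^n − (1+i)^k] / [(1+i)^n − 1].
(1+0.0069792)^180 = 3.49693371 and (1+0.0069792)^84 = 1.79358014, so the balance is 58,500 × (3.49693371 − 1.79358014) / (3.49693371 − 1) = €39,907.42.

€39,907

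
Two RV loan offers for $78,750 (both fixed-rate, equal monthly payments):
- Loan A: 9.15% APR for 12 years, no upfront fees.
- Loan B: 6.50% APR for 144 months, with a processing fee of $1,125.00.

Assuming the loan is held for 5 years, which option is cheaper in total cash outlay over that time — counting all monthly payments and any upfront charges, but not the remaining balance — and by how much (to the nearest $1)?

Loan B by $5,706

Loan A: monthly rate = 9.15%/12 = 0.0076250; payment = 78,750 × 0.0076250 / (1 − (1+0.0076250)^−144) = $902.86.
Loan B: at 6.50% the monthly rate is 0.0054167, so the payment is 78,750 × 0.0054167 / (1 − 1.0054167^−144) = $789.01.
Over 60 months: Loan A costs 60 × $902.86 = $54,171.60; Loan B costs 60 × $789.01 + $1,125.00 = $48,465.60.
Loan B is cheaper by $54,171.60 − $48,465.60 = $5,706.00.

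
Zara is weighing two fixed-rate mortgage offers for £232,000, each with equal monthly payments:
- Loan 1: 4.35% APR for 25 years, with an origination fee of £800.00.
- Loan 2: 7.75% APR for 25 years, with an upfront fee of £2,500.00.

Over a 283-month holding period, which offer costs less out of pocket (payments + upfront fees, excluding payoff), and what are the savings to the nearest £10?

Loan 1: monthly rate = 4.35%/12 = 0.0036250; payment = 232,000 × 0.0036250 / (1 − (1+0.0036250)^−300) = £1,269.86.
Loan 2: monthly rate = 7.75%/12 = 0.0064583; payment = 232,000 × 0.0064583 / (1 − (1+0.0064583)^−300) = £1,752.36.
Over 283 months: Loan 1 costs 283 × £1,269.86 + £800.00 = £360,170.38; Loan 2 costs 283 × £1,752.36 + £2,500.00 = £498,417.88.
Loan 1 is cheaper by £498,417.88 − £360,170.38 = £138,247.50.

Loan 1 by £138,250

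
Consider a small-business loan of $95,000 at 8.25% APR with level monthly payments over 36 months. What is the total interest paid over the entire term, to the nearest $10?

$12,570

Monthly rate = 8.25%/12 = 0.0068750; payment = 95,000 × 0.0068750 / (1 − (1+0.0068750)^−36) = $2,987.92.
Total paid = 36 × $2,987.92 = $107,565.12; interest = $107,565.12 − $95,000 = $12,565.12.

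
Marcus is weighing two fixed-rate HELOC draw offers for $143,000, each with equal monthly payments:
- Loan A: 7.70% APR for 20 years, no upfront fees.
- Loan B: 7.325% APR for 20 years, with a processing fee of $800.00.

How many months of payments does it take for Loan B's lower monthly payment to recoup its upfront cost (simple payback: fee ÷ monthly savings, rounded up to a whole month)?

Loan A: monthly rate = 7.7%/12 = 0.0064167; payment = 143,000 × 0.0064167 / (1 − (1+0.0064167)^−240) = $1,169.55.
Loan B: at 7.325% the monthly rate is 0.0061042, so the payment is 143,000 × 0.0061042 / (1 − 1.0061042^−240) = $1,136.74.
Monthly savings = $1,169.55 − $1,136.74 = $32.81.
Break-even = $800.00 / $32.81 = 24.38 → 25 months.

25 months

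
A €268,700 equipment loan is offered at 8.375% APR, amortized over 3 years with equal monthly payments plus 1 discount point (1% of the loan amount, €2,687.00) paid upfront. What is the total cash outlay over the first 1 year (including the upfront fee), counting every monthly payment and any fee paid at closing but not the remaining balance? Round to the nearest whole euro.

At 8.375% the monthly rate is 0.0069792, so the payment is 268,700 × 0.0069792 / (1 − 1.0069792^−36) = €8,466.64.
Total outlay = 12 × €8,466.64 + €2,687.00 = €104,286.68.

€104,287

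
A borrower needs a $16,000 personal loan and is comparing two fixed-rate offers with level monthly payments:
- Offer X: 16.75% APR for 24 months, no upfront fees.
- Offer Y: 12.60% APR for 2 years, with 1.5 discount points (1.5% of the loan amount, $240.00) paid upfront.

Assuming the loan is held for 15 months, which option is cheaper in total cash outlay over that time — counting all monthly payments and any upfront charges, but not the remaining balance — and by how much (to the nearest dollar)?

Offer Y by $232

Offer X: monthly rate = 16.75%/12 = 0.0139583; payment = 16,000 × 0.0139583 / (1 − (1+0.0139583)^−24) = $789.16.
Offer Y: at 12.60% the monthly rate is 0.0105000, so the payment is 16,000 × 0.0105000 / (1 − 1.0105000^−24) = $757.67.
Over 15 months: Offer X costs 15 × $789.16 = $11,837.40; Offer Y costs 15 × $757.67 + $240.00 = $11,605.05.
Offer Y is cheaper by $11,837.40 − $11,605.05 = $232.35.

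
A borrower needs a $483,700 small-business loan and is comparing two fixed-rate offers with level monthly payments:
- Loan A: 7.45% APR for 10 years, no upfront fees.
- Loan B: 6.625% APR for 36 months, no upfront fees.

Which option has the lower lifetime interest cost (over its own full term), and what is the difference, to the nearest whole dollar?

Loan B by $152,790

Loan A: monthly rate = 7.45%/12 = 0.0062083; payment = 483,700 × 0.0062083 / (1 − (1+0.0062083)^−120) = $5,728.99.
Total interest on Loan A = 120 × $5,728.99 − $483,700 = $203,778.80.
Loan B: monthly rate = 6.625%/12 = 0.0055208; payment = 483,700 × 0.0055208 / (1 − (1+0.0055208)^−36) = $14,852.46.
Total interest on Loan B = 36 × $14,852.46 − $483,700 = $50,988.56.
Loan B is lower by $152,790.24.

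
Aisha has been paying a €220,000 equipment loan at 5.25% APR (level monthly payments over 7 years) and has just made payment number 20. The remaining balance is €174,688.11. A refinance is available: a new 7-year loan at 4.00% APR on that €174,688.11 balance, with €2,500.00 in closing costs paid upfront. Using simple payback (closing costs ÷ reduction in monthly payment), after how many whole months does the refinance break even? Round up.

Current payment = 220,000 × 5.25%/12 / (1 − (1+0.0043750)^−84) = €3,135.37.
Refinanced payment = 174,688.11 × 0.0033333 / (1 − (1+0.0033333)^−84) = €2,387.78.
Monthly savings = €3,135.37 − €2,387.78 = €747.59.
Break-even = €2,500.00 / €747.59 = 3.34 → 4 months.

4 months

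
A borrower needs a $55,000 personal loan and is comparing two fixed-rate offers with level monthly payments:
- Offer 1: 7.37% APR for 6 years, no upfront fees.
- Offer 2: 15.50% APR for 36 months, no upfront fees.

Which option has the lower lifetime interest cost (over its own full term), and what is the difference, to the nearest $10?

Offer 1 by $900

Offer 1: monthly rate = 7.37%/12 = 0.0061417; payment = 55,000 × 0.0061417 / (1 − (1+0.0061417)^−72) = $947.50.
Total interest on Offer 1 = 72 × $947.50 − $55,000 = $13,220.00.
Offer 2: at 15.50% the monthly rate is 0.0129167, so the payment is 55,000 × 0.0129167 / (1 − 1.0129167^−36) = $1,920.09.
Total interest on Offer 2 = 36 × $1,920.09 − $55,000 = $14,123.24.
Offer 1 is lower by $903.24.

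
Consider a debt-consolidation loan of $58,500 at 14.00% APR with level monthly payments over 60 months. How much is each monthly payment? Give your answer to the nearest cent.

$1,361.19

Monthly rate = 14%/12 = 0.0116667; payment = 58,500 × 0.0116667 / (1 − (1+0.0116667)^−60) = $1,361.19.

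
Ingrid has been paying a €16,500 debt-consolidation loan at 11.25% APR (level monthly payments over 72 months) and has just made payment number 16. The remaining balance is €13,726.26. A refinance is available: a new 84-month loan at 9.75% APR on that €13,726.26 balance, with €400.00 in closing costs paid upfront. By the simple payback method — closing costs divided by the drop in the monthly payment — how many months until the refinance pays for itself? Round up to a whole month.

Current payment = 16,500 × 11.25%/12 / (1 − (1+0.0093750)^−72) = €316.18.
Refinanced payment = 13,726.26 × 0.0081250 / (1 − (1+0.0081250)^−84) = €226.10.
Monthly savings = €316.18 − €226.10 = €90.08.
Break-even = €400.00 / €90.08 = 4.44 → 5 months.

5 months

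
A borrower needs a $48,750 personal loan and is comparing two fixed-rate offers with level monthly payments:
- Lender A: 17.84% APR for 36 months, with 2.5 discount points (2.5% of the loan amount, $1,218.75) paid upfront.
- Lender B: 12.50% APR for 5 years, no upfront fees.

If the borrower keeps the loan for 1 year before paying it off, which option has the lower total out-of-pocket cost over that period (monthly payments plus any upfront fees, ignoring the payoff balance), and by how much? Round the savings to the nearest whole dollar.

Lender B by $9,160

Lender A: at 17.84% the monthly rate is 0.0148667, so the payment is 48,750 × 0.0148667 / (1 − 1.0148667^−36) = $1,758.52.
Lender B: monthly rate = 12.5%/12 = 0.0104167; payment = 48,750 × 0.0104167 / (1 − (1+0.0104167)^−60) = $1,096.77.
Over 12 months: Lender A costs 12 × $1,758.52 + $1,218.75 = $22,320.99; Lender B costs 12 × $1,096.77 = $13,161.24.
Lender B is cheaper by $22,320.99 − $13,161.24 = $9,159.75.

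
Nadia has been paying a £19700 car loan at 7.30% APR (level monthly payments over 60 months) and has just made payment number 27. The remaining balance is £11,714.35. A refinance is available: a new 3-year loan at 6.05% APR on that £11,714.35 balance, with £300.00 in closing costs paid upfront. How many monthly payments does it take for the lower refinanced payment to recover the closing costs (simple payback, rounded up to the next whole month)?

Current payment = 19,700 × 7.3%/12 / (1 − (1+0.0060833)^−60) = £392.88.
Refinanced payment = 11,714.35 × 0.0050417 / (1 − (1+0.0050417)^−36) = £356.64.
Monthly savings = £392.88 − £356.64 = £36.24.
Break-even = £300.00 / £36.24 = 8.28 → 9 months.

9 months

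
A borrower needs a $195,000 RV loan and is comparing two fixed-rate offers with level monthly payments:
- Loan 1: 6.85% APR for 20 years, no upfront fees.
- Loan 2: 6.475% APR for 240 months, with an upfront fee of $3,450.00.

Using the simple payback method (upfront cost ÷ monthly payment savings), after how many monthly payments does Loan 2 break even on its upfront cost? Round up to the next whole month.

Loan 1: at 6.85% the monthly rate is 0.0057083, so the payment is 195,000 × 0.0057083 / (1 − 1.0057083^−240) = $1,494.33.
Loan 2: monthly rate = 6.475%/12 = 0.0053958; payment = 195,000 × 0.0053958 / (1 − (1+0.0053958)^−240) = $1,451.00.
Monthly savings = $1,494.33 − $1,451.00 = $43.33.
Break-even = $3,450.00 / $43.33 = 79.62 → 80 months.

80 months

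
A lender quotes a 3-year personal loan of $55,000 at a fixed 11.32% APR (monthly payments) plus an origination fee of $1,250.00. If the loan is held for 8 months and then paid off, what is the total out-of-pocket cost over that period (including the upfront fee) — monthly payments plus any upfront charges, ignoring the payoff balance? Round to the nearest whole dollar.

Monthly rate = 11.32%/12 = 0.0094333; payment = 55,000 × 0.0094333 / (1 − (1+0.0094333)^−36) = $1,808.98.
Total outlay = 8 × $1,808.98 + $1,250.00 = $15,721.84.

$15,722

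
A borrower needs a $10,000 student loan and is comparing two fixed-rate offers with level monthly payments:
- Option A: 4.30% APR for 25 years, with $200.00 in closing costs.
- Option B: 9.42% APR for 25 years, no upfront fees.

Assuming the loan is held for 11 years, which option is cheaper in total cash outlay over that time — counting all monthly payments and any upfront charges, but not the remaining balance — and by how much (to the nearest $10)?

Option A: at 4.30% the monthly rate is 0.0035833, so the payment is 10,000 × 0.0035833 / (1 − 1.0035833^−300) = $54.45.
Option B: monthly rate = 9.42%/12 = 0.0078500; payment = 10,000 × 0.0078500 / (1 − (1+0.0078500)^−300) = $86.81.
Over 132 months: Option A costs 132 × $54.45 + $200.00 = $7,387.40; Option B costs 132 × $86.81 = $11,458.92.
Option A is cheaper by $11,458.92 − $7,387.40 = $4,071.52.

Option A by $4,070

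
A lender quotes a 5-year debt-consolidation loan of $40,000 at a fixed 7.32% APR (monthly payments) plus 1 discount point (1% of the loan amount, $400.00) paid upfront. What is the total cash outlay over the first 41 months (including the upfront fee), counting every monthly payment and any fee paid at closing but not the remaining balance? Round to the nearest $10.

Monthly rate = 7.32%/12 = 0.0061000; payment = 40,000 × 0.0061000 / (1 − (1+0.0061000)^−60) = $798.10.
Total outlay = 41 × $798.10 + $400.00 = $33,122.10.

$33,120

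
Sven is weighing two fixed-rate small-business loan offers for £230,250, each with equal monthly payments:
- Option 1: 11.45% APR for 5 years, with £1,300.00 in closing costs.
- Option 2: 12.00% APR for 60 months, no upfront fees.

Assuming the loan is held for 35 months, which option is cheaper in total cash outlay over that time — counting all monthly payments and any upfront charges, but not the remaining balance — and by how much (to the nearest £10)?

Option 1: monthly rate = 11.45%/12 = 0.0095417; payment = 230,250 × 0.0095417 / (1 − (1+0.0095417)^−60) = £5,058.02.
Option 2: at 12.00% the monthly rate is 0.0100000, so the payment is 230,250 × 0.0100000 / (1 − 1.0100000^−60) = £5,121.78.
Over 35 months: Option 1 costs 35 × £5,058.02 + £1,300.00 = £178,330.70; Option 2 costs 35 × £5,121.78 = £179,262.30.
Option 1 is cheaper by £179,262.30 − £178,330.70 = £931.60.

Option 1 by £930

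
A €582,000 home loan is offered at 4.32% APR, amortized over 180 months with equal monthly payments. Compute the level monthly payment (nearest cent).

€4,398.91

Monthly rate = 4.32%/12 = 0.0036000; payment = 582,000 × 0.0036000 / (1 − (1+0.0036000)^−180) = €4,398.91.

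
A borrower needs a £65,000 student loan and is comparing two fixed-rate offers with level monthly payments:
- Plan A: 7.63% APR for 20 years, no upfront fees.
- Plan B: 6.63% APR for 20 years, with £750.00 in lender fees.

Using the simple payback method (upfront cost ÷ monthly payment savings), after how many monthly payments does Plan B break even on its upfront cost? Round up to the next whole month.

Plan A: at 7.63% the monthly rate is 0.0063583, so the payment is 65,000 × 0.0063583 / (1 − 1.0063583^−240) = £528.81.
Plan B: at 6.63% the monthly rate is 0.0055250, so the payment is 65,000 × 0.0055250 / (1 − 1.0055250^−240) = £489.61.
Monthly savings = £528.81 − £489.61 = £39.20.
Break-even = £750.00 / £39.20 = 19.13 → 20 months.

20 months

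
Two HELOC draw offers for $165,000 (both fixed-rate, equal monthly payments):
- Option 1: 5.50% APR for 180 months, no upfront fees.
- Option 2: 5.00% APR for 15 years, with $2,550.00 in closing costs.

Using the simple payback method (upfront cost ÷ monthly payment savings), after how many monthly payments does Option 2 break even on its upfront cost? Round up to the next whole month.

Option 1: at 5.50% the monthly rate is 0.0045833, so the payment is 165,000 × 0.0045833 / (1 − 1.0045833^−180) = $1,348.19.
Option 2: monthly rate = 5%/12 = 0.0041667; payment = 165,000 × 0.0041667 / (1 − (1+0.0041667)^−180) = $1,304.81.
Monthly savings = $1,348.19 − $1,304.81 = $43.38.
Break-even = $2,550.00 / $43.38 = 58.78 → 59 months.

59 months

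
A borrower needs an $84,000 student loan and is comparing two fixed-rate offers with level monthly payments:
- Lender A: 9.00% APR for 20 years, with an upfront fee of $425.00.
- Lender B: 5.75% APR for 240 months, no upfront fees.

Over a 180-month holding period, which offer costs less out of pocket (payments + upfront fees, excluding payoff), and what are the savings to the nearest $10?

Lender A: at 9.00% the monthly rate is 0.0075000, so the payment is 84,000 × 0.0075000 / (1 − 1.0075000^−240) = $755.77.
Lender B: at 5.75% the monthly rate is 0.0047917, so the payment is 84,000 × 0.0047917 / (1 − 1.0047917^−240) = $589.75.
Over 180 months: Lender A costs 180 × $755.77 + $425.00 = $136,463.60; Lender B costs 180 × $589.75 = $106,155.00.
Lender B is cheaper by $136,463.60 − $106,155.00 = $30,308.60.

Lender B by $30,310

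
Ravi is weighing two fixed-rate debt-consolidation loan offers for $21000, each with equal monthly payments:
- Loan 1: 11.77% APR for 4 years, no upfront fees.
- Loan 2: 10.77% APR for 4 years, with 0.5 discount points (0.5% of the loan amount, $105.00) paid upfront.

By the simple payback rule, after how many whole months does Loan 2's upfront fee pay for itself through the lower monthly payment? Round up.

11 months

Loan 1: at 11.77% the monthly rate is 0.0098083, so the payment is 21,000 × 0.0098083 / (1 − 1.0098083^−48) = $550.64.
Loan 2: monthly rate = 10.77%/12 = 0.0089750; payment = 21,000 × 0.0089750 / (1 − (1+0.0089750)^−48) = $540.41.
Monthly savings = $550.64 − $540.41 = $10.23.
Break-even = $105.00 / $10.23 = 10.26 → 11 months.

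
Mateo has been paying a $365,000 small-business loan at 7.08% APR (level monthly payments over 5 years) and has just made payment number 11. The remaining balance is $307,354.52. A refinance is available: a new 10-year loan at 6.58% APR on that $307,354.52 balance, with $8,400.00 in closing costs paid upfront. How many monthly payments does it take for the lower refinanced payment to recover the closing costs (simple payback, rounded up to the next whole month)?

Current payment = 365,000 × 7.08%/12 / (1 − (1+0.0059000)^−60) = $7,241.22.
Refinanced payment = 307,354.52 × 0.0054833 / (1 − (1+0.0054833)^−120) = $3,502.47.
Monthly savings = $7,241.22 − $3,502.47 = $3,738.75.
Break-even = $8,400.00 / $3,738.75 = 2.25 → 3 months.

3 months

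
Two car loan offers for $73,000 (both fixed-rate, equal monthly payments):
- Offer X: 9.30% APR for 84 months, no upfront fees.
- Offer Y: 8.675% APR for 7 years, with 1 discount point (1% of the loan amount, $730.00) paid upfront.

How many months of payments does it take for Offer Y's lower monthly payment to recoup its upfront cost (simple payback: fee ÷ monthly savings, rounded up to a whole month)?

32 months

Offer X: at 9.30% the monthly rate is 0.0077500, so the payment is 73,000 × 0.0077500 / (1 − 1.0077500^−84) = $1,185.65.
Offer Y: monthly rate = 8.675%/12 = 0.0072292; payment = 73,000 × 0.0072292 / (1 − (1+0.0072292)^−84) = $1,162.50.
Monthly savings = $1,185.65 − $1,162.50 = $23.15.
Break-even = $730.00 / $23.15 = 31.53 → 32 months.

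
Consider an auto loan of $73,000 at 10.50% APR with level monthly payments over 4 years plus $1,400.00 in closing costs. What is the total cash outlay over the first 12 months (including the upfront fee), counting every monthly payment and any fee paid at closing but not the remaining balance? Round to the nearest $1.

At 10.50% the monthly rate is 0.0087500, so the payment is 73,000 × 0.0087500 / (1 − 1.0087500^−48) = $1,869.05.
Total outlay = 12 × $1,869.05 + $1,400.00 = $23,828.60.

$23,829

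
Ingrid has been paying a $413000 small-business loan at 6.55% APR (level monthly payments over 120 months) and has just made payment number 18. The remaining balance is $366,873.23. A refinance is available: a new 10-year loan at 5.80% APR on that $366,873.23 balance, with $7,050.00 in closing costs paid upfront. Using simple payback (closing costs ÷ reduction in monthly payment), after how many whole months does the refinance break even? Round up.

11 months

Current payment = 413,000 × 6.55%/12 / (1 − (1+0.0054583)^−120) = $4,700.05.
Refinanced payment = 366,873.23 × 0.0048333 / (1 − (1+0.0048333)^−120) = $4,036.30.
Monthly savings = $4,700.05 − $4,036.30 = $663.75.
Break-even = $7,050.00 / $663.75 = 10.62 → 11 months.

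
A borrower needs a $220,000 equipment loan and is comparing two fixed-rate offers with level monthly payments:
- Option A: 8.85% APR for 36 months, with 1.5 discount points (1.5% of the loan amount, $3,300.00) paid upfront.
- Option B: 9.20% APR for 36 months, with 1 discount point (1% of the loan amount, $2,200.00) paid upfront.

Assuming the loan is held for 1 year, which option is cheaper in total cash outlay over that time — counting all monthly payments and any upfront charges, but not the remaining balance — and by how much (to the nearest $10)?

Option A: monthly rate = 8.85%/12 = 0.0073750; payment = 220,000 × 0.0073750 / (1 − (1+0.0073750)^−36) = $6,980.59.
Option B: monthly rate = 9.2%/12 = 0.0076667; payment = 220,000 × 0.0076667 / (1 − (1+0.0076667)^−36) = $7,016.44.
Over 12 months: Option A costs 12 × $6,980.59 + $3,300.00 = $87,067.08; Option B costs 12 × $7,016.44 + $2,200.00 = $86,397.28.
Option B is cheaper by $87,067.08 − $86,397.28 = $669.80.

Option B by $670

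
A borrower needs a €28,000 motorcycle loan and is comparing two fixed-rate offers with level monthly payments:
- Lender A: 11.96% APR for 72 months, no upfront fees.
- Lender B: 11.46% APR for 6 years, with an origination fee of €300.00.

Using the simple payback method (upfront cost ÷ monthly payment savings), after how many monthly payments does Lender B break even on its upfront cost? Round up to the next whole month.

Lender A: monthly rate = 11.96%/12 = 0.0099667; payment = 28,000 × 0.0099667 / (1 − (1+0.0099667)^−72) = €546.82.
Lender B: monthly rate = 11.46%/12 = 0.0095500; payment = 28,000 × 0.0095500 / (1 − (1+0.0095500)^−72) = €539.57.
Monthly savings = €546.82 − €539.57 = €7.25.
Break-even = €300.00 / €7.25 = 41.38 → 42 months.

42 months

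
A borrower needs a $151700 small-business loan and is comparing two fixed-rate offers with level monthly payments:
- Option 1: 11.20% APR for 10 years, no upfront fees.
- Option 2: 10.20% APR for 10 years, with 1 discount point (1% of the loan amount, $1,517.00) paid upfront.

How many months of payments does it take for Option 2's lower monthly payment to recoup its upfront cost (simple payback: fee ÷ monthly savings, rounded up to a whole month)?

Option 1: at 11.20% the monthly rate is 0.0093333, so the payment is 151,700 × 0.0093333 / (1 − 1.0093333^−120) = $2,106.88.
Option 2: monthly rate = 10.2%/12 = 0.0085000; payment = 151,700 × 0.0085000 / (1 − (1+0.0085000)^−120) = $2,021.57.
Monthly savings = $2,106.88 − $2,021.57 = $85.31.
Break-even = $1,517.00 / $85.31 = 17.78 → 18 months.

18 months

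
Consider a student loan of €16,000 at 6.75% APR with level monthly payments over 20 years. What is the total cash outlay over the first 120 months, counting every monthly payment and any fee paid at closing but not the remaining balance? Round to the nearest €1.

€14,599

At 6.75% the monthly rate is 0.0056250, so the payment is 16,000 × 0.0056250 / (1 − 1.0056250^−240) = €121.66.
Total outlay = 120 × €121.66 = €14,599.20.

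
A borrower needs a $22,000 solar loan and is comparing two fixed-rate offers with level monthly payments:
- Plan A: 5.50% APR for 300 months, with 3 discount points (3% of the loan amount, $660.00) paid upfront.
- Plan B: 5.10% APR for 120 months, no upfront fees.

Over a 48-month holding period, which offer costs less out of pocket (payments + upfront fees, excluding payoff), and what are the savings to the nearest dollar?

Plan A: monthly rate = 5.5%/12 = 0.0045833; payment = 22,000 × 0.0045833 / (1 − (1+0.0045833)^−300) = $135.10.
Plan B: at 5.10% the monthly rate is 0.0042500, so the payment is 22,000 × 0.0042500 / (1 − 1.0042500^−120) = $234.42.
Over 48 months: Plan A costs 48 × $135.10 + $660.00 = $7,144.80; Plan B costs 48 × $234.42 = $11,252.16.
Plan A is cheaper by $11,252.16 − $7,144.80 = $4,107.36.

Plan A by $4,107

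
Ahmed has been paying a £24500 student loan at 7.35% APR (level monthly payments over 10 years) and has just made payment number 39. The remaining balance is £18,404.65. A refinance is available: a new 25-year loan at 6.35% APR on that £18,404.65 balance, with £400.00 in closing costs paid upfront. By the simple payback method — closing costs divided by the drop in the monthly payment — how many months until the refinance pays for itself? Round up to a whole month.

Current payment = 24,500 × 7.35%/12 / (1 − (1+0.0061250)^−120) = £288.90.
Refinanced payment = 18,404.65 × 0.0052917 / (1 − (1+0.0052917)^−300) = £122.55.
Monthly savings = £288.90 − £122.55 = £166.35.
Break-even = £400.00 / £166.35 = 2.40 → 3 months.

3 months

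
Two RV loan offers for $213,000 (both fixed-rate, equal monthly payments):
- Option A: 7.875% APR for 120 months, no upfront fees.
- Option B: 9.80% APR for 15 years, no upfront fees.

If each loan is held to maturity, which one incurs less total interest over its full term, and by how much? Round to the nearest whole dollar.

Option A by $98,898

Option A: at 7.875% the monthly rate is 0.0065625, so the payment is 213,000 × 0.0065625 / (1 − 1.0065625^−120) = $2,570.23.
Total interest on Option A = 120 × $2,570.23 − $213,000 = $95,427.60.
Option B: monthly rate = 9.8%/12 = 0.0081667; payment = 213,000 × 0.0081667 / (1 − (1+0.0081667)^−180) = $2,262.92.
Total interest on Option B = 180 × $2,262.92 − $213,000 = $194,325.60.
Option A is lower by $98,898.00.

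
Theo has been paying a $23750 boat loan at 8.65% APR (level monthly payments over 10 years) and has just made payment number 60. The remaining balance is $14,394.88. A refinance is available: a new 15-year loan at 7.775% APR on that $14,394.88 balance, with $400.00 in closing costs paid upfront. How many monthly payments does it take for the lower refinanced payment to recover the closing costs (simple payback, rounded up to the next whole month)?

Current payment = 23,750 × 8.65%/12 / (1 − (1+0.0072083)^−120) = $296.37.
Refinanced payment = 14,394.88 × 0.0064792 / (1 − (1+0.0064792)^−180) = $135.70.
Monthly savings = $296.37 − $135.70 = $160.67.
Break-even = $400.00 / $160.67 = 2.49 → 3 months.

3 months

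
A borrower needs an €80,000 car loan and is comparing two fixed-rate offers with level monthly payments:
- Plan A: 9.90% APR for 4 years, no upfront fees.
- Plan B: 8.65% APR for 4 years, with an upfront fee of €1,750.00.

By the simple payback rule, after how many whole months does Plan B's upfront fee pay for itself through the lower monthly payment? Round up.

37 months

Plan A: monthly rate = 9.9%/12 = 0.0082500; payment = 80,000 × 0.0082500 / (1 − (1+0.0082500)^−48) = €2,025.17.
Plan B: monthly rate = 8.65%/12 = 0.0072083; payment = 80,000 × 0.0072083 / (1 − (1+0.0072083)^−48) = €1,977.53.
Monthly savings = €2,025.17 − €1,977.53 = €47.64.
Break-even = €1,750.00 / €47.64 = 36.73 → 37 months.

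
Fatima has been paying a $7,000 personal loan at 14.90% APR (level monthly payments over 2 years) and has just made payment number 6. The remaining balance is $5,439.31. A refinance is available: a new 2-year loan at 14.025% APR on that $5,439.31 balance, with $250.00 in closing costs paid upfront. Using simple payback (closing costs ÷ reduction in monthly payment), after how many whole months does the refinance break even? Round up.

4 months

Current payment = 7,000 × 14.9%/12 / (1 − (1+0.0124167)^−24) = $339.07.
Refinanced payment = 5,439.31 × 0.0116875 / (1 − (1+0.0116875)^−24) = $261.22.
Monthly savings = $339.07 − $261.22 = $77.85.
Break-even = $250.00 / $77.85 = 3.21 → 4 months.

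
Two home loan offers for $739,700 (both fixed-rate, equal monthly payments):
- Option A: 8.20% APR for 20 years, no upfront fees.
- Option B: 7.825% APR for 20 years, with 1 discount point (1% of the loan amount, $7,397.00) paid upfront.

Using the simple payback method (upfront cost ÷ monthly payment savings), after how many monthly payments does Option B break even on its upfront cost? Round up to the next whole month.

43 months

Option A: at 8.20% the monthly rate is 0.0068333, so the payment is 739,700 × 0.0068333 / (1 − 1.0068333^−240) = $6,279.53.
Option B: monthly rate = 7.825%/12 = 0.0065208; payment = 739,700 × 0.0065208 / (1 − (1+0.0065208)^−240) = $6,106.83.
Monthly savings = $6,279.53 − $6,106.83 = $172.70.
Break-even = $7,397.00 / $172.70 = 42.83 → 43 months.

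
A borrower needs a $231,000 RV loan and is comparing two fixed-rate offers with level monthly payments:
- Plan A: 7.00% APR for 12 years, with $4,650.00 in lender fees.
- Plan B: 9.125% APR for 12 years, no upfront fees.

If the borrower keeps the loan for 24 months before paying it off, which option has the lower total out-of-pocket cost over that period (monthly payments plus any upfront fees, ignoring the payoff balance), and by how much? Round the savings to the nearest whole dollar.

Plan A: monthly rate = 7%/12 = 0.0058333; payment = 231,000 × 0.0058333 / (1 − (1+0.0058333)^−144) = $2,375.56.
Plan B: monthly rate = 9.125%/12 = 0.0076042; payment = 231,000 × 0.0076042 / (1 − (1+0.0076042)^−144) = $2,645.14.
Over 24 months: Plan A costs 24 × $2,375.56 + $4,650.00 = $61,663.44; Plan B costs 24 × $2,645.14 = $63,483.36.
Plan A is cheaper by $63,483.36 − $61,663.44 = $1,819.92.

Plan A by $1,820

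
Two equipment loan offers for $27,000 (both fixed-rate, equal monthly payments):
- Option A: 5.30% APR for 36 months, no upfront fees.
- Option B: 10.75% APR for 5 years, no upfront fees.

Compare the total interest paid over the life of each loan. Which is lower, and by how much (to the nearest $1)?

Option A: at 5.30% the monthly rate is 0.0044167, so the payment is 27,000 × 0.0044167 / (1 − 1.0044167^−36) = $812.86.
Total interest on Option A = 36 × $812.86 − $27,000 = $2,262.96.
Option B: at 10.75% the monthly rate is 0.0089583, so the payment is 27,000 × 0.0089583 / (1 − 1.0089583^−60) = $583.68.
Total interest on Option B = 60 × $583.68 − $27,000 = $8,020.80.
Option A is lower by $5,757.84.

Option A by $5,758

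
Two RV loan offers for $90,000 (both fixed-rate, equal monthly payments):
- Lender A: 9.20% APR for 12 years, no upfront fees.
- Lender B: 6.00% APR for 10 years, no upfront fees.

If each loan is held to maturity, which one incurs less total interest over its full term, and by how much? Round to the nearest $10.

Lender A: monthly rate = 9.2%/12 = 0.0076667; payment = 90,000 × 0.0076667 / (1 − (1+0.0076667)^−144) = $1,034.39.
Total interest on Lender A = 144 × $1,034.39 − $90,000 = $58,952.16.
Lender B: monthly rate = 6%/12 = 0.0050000; payment = 90,000 × 0.0050000 / (1 − (1+0.0050000)^−120) = $999.18.
Total interest on Lender B = 120 × $999.18 − $90,000 = $29,901.60.
Lender B is lower by $29,050.56.

Lender B by $29,050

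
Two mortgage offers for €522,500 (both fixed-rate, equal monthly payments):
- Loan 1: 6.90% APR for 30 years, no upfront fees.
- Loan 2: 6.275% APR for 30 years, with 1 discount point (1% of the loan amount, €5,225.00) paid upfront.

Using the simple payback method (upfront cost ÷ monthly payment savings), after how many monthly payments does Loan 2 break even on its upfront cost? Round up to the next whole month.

Loan 1: at 6.90% the monthly rate is 0.0057500, so the payment is 522,500 × 0.0057500 / (1 − 1.0057500^−360) = €3,441.19.
Loan 2: monthly rate = 6.275%/12 = 0.0052292; payment = 522,500 × 0.0052292 / (1 − (1+0.0052292)^−360) = €3,225.62.
Monthly savings = €3,441.19 − €3,225.62 = €215.57.
Break-even = €5,225.00 / €215.57 = 24.24 → 25 months.

25 months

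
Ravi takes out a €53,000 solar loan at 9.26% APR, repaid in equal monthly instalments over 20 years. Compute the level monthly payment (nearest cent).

€485.75

At 9.26% the monthly rate is 0.0077167, so the payment is 53,000 × 0.0077167 / (1 − 1.0077167^−240) = €485.75.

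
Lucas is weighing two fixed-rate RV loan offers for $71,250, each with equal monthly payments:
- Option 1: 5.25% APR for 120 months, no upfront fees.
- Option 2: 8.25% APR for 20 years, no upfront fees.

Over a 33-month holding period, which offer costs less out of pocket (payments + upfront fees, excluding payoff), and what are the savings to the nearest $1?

Option 1: at 5.25% the monthly rate is 0.0043750, so the payment is 71,250 × 0.0043750 / (1 − 1.0043750^−120) = $764.45.
Option 2: monthly rate = 8.25%/12 = 0.0068750; payment = 71,250 × 0.0068750 / (1 − (1+0.0068750)^−240) = $607.10.
Over 33 months: Option 1 costs 33 × $764.45 = $25,226.85; Option 2 costs 33 × $607.10 = $20,034.30.
Option 2 is cheaper by $25,226.85 − $20,034.30 = $5,192.55.

Option 2 by $5,193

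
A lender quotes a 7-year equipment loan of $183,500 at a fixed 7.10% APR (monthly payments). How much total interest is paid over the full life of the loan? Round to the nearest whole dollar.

$49,893

Monthly rate = 7.1%/12 = 0.0059167; payment = 183,500 × 0.0059167 / (1 − (1+0.0059167)^−84) = $2,778.49.
Total paid = 84 × $2,778.49 = $233,393.16; interest = $233,393.16 − $183,500 = $49,893.16.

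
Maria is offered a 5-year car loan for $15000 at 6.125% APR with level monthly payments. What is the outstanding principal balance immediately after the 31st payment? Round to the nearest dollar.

With monthly rate i = 6.125%/12 = 0.0051042, the balance after k of n payments is P · [(1+i)^n − (1+i)^k] / [(1+i)^n − 1].
(1+0.0051042)^60 = 1.35726422 and (1+0.0051042)^31 = 1.17096327, so the balance is 15,000 × (1.35726422 − 1.17096327) / (1.35726422 − 1) = $7,821.98.

$7,822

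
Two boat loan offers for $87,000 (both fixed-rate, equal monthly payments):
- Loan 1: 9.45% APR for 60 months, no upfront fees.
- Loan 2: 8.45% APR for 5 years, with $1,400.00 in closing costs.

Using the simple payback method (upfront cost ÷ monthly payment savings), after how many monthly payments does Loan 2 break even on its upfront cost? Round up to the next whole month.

34 months

Loan 1: at 9.45% the monthly rate is 0.0078750, so the payment is 87,000 × 0.0078750 / (1 − 1.0078750^−60) = $1,825.04.
Loan 2: at 8.45% the monthly rate is 0.0070417, so the payment is 87,000 × 0.0070417 / (1 − 1.0070417^−60) = $1,782.84.
Monthly savings = $1,825.04 − $1,782.84 = $42.20.
Break-even = $1,400.00 / $42.20 = 33.18 → 34 months.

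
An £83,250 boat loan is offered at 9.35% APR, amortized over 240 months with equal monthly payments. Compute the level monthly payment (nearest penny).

Monthly rate = 9.35%/12 = 0.0077917; payment = 83,250 × 0.0077917 / (1 − (1+0.0077917)^−240) = £767.86.

£767.86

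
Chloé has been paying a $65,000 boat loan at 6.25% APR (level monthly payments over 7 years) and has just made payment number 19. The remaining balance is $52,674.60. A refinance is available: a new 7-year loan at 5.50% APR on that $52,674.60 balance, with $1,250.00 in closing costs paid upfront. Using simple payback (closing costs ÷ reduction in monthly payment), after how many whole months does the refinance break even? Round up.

7 months

Current payment = 65,000 × 6.25%/12 / (1 − (1+0.0052083)^−84) = $957.37.
Refinanced payment = 52,674.60 × 0.0045833 / (1 − (1+0.0045833)^−84) = $756.94.
Monthly savings = $957.37 − $756.94 = $200.43.
Break-even = $1,250.00 / $200.43 = 6.24 → 7 months.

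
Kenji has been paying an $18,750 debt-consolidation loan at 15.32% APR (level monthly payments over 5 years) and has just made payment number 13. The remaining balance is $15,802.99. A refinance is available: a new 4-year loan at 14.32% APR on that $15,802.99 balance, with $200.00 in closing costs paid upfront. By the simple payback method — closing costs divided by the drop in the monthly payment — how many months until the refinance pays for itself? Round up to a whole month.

14 months

Current payment = 18,750 × 15.32%/12 / (1 − (1+0.0127667)^−60) = $449.22.
Refinanced payment = 15,802.99 × 0.0119333 / (1 − (1+0.0119333)^−48) = $434.38.
Monthly savings = $449.22 − $434.38 = $14.84.
Break-even = $200.00 / $14.84 = 13.48 → 14 months.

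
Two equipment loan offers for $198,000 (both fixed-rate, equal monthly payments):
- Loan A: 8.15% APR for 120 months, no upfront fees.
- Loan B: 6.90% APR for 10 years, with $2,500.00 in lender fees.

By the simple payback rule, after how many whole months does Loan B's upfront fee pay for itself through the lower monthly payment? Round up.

Loan A: monthly rate = 8.15%/12 = 0.0067917; payment = 198,000 × 0.0067917 / (1 − (1+0.0067917)^−120) = $2,418.01.
Loan B: at 6.90% the monthly rate is 0.0057500, so the payment is 198,000 × 0.0057500 / (1 − 1.0057500^−120) = $2,288.76.
Monthly savings = $2,418.01 − $2,288.76 = $129.25.
Break-even = $2,500.00 / $129.25 = 19.34 → 20 months.

20 months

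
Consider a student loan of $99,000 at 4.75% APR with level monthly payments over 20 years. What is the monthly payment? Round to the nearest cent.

$639.76

At 4.75% the monthly rate is 0.0039583, so the payment is 99,000 × 0.0039583 / (1 − 1.0039583^−240) = $639.76.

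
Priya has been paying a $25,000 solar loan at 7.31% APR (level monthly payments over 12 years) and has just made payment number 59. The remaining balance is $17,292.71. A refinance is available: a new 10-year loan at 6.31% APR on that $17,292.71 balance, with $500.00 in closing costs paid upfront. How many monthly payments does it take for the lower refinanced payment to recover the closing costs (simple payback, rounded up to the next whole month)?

Current payment = 25,000 × 7.31%/12 / (1 − (1+0.0060917)^−144) = $261.25.
Refinanced payment = 17,292.71 × 0.0052583 / (1 − (1+0.0052583)^−120) = $194.69.
Monthly savings = $261.25 − $194.69 = $66.56.
Break-even = $500.00 / $66.56 = 7.51 → 8 months.

8 months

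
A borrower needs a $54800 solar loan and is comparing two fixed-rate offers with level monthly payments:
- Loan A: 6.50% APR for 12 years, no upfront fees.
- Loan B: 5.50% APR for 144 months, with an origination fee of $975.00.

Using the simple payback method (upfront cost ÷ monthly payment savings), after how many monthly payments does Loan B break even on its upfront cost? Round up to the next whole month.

35 months

Loan A: at 6.50% the monthly rate is 0.0054167, so the payment is 54,800 × 0.0054167 / (1 − 1.0054167^−144) = $549.05.
Loan B: monthly rate = 5.5%/12 = 0.0045833; payment = 54,800 × 0.0045833 / (1 − (1+0.0045833)^−144) = $520.69.
Monthly savings = $549.05 − $520.69 = $28.36.
Break-even = $975.00 / $28.36 = 34.38 → 35 months.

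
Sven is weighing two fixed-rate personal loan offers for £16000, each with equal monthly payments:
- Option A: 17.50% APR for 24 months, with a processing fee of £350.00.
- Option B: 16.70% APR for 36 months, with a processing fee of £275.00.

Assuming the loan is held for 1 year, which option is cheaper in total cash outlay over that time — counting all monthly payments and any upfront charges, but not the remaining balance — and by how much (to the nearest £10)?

Option B by £2,800

Option A: at 17.50% the monthly rate is 0.0145833, so the payment is 16,000 × 0.0145833 / (1 − 1.0145833^−24) = £794.93.
Option B: at 16.70% the monthly rate is 0.0139167, so the payment is 16,000 × 0.0139167 / (1 − 1.0139167^−36) = £568.06.
Over 12 months: Option A costs 12 × £794.93 + £350.00 = £9,889.16; Option B costs 12 × £568.06 + £275.00 = £7,091.72.
Option B is cheaper by £9,889.16 − £7,091.72 = £2,797.44.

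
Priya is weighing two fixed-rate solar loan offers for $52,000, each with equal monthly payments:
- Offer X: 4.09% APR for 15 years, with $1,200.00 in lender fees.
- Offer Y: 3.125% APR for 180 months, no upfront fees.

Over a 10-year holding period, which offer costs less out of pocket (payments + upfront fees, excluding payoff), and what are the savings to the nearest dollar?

Offer X: monthly rate = 4.09%/12 = 0.0034083; payment = 52,000 × 0.0034083 / (1 − (1+0.0034083)^−180) = $386.99.
Offer Y: at 3.125% the monthly rate is 0.0026042, so the payment is 52,000 × 0.0026042 / (1 − 1.0026042^−180) = $362.24.
Over 120 months: Offer X costs 120 × $386.99 + $1,200.00 = $47,638.80; Offer Y costs 120 × $362.24 = $43,468.80.
Offer Y is cheaper by $47,638.80 − $43,468.80 = $4,170.00.

Offer Y by $4,170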